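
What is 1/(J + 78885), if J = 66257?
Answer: 1/145142 ≈ 6.8898e-6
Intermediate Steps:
1/(J + 78885) = 1/(66257 + 78885) = 1/145142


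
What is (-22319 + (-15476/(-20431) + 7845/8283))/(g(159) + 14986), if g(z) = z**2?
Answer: -1258918432828/2271461107597 ≈ -0.55423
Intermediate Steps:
(-22319 + (-15476/(-20431) + 7845/8283))/(g(159) + 14986) = (-22319 + (-15476/(-20431) + 7845/8283))/(159**2 + 14986) = (-22319 + (-15476*(-1/20431) + 7845*(1/8283)))/(25281 + 14986) = (-22319 + (15476/20431 + 2615/2761))/40267 = (-22319 + 96156301/56409991)*(1/40267) = -1258918432828/56409991*1/40267 = -1258918432828/2271461107597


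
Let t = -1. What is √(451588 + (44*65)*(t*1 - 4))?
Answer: 2*√109322 ≈ 661.28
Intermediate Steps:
√(451588 + (44*65)*(t*1 - 4)) = √(451588 + (44*65)*(-1*1 - 4)) = √(451588 + 2860*(-1 - 4)) = √(451588 + 2860*(-5)) = √(451588 - 14300) = √437288 = 2*√109322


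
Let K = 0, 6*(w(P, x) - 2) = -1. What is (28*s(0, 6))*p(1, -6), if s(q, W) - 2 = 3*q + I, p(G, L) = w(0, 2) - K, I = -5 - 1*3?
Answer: -308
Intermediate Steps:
w(P, x) = 11/6 (w(P, x) = 2 + (⅙)*(-1) = 2 - ⅙ = 11/6)
I = -8 (I = -5 - 3 = -8)
p(G, L) = 11/6 (p(G, L) = 11/6 - 1*0 = 11/6 + 0 = 11/6)
s(q, W) = -6 + 3*q (s(q, W) = 2 + (3*q - 8) = 2 + (-8 + 3*q) = -6 + 3*q)
(28*s(0, 6))*p(1, -6) = (28*(-6 + 3*0))*(11/6) = (28*(-6 + 0))*(11/6) = (28*(-6))*(11/6) = -168*11/6 = -308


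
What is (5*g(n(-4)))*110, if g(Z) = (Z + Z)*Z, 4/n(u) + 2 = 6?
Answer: 1100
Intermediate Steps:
n(u) = 1 (n(u) = 4/(-2 + 6) = 4/4 = 4*(¼) = 1)
g(Z) = 2*Z² (g(Z) = (2*Z)*Z = 2*Z²)
(5*g(n(-4)))*110 = (5*(2*1²))*110 = (5*(2*1))*110 = (5*2)*110 = 10*110 = 1100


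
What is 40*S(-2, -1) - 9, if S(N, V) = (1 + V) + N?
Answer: -89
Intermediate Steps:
S(N, V) = 1 + N + V
40*S(-2, -1) - 9 = 40*(1 - 2 - 1) - 9 = 40*(-2) - 9 = -80 - 9 = -89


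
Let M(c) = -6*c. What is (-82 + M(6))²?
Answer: 13924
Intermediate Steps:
(-82 + M(6))² = (-82 - 6*6)² = (-82 - 36)² = (-118)² = 13924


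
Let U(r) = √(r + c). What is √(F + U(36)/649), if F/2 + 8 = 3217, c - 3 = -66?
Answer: √(2703268018 + 1947*I*√3)/649 ≈ 80.112 + 4.997e-5*I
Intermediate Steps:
c = -63 (c = 3 - 66 = -63)
F = 6418 (F = -16 + 2*3217 = -16 + 6434 = 6418)
U(r) = √(-63 + r) (U(r) = √(r - 63) = √(-63 + r))
√(F + U(36)/649) = √(6418 + √(-63 + 36)/649) = √(6418 + √(-27)*(1/649)) = √(6418 + (3*I*√3)*(1/649)) = √(6418 + 3*I*√3/649)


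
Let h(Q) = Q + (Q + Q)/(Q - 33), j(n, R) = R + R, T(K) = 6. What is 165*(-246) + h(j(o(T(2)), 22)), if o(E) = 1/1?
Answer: -40538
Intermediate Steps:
o(E) = 1 (o(E) = 1*1 = 1)
j(n, R) = 2*R
h(Q) = Q + 2*Q/(-33 + Q) (h(Q) = Q + (2*Q)/(-33 + Q) = Q + 2*Q/(-33 + Q))
165*(-246) + h(j(o(T(2)), 22)) = 165*(-246) + (2*22)*(-31 + 2*22)/(-33 + 2*22) = -40590 + 44*(-31 + 44)/(-33 + 44) = -40590 + 44*13/11 = -40590 + 44*(1/11)*13 = -40590 + 52 = -40538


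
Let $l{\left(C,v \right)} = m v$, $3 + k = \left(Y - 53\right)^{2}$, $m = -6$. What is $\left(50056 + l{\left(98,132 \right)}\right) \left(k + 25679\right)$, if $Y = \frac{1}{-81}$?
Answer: $\frac{9207376177408}{6561} \approx 1.4033 \cdot 10^{9}$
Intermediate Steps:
$Y = - \frac{1}{81} \approx -0.012346$
$k = \frac{18418753}{6561}$ ($k = -3 + \left(- \frac{1}{81} - 53\right)^{2} = -3 + \left(- \frac{4294}{81}\right)^{2} = -3 + \frac{18438436}{6561} = \frac{18418753}{6561} \approx 2807.3$)
$l{\left(C,v \right)} = - 6 v$
$\left(50056 + l{\left(98,132 \right)}\right) \left(k + 25679\right) = \left(50056 - 792\right) \left(\frac{18418753}{6561} + 25679\right) = \left(50056 - 792\right) \frac{186898672}{6561} = 49264 \cdot \frac{186898672}{6561} = \frac{9207376177408}{6561}$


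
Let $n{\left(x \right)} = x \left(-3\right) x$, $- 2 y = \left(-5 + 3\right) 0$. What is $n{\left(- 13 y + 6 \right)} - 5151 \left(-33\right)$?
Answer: $169875$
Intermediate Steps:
$y = 0$ ($y = - \frac{\left(-5 + 3\right) 0}{2} = - \frac{\left(-2\right) 0}{2} = \left(- \frac{1}{2}\right) 0 = 0$)
$n{\left(x \right)} = - 3 x^{2}$ ($n{\left(x \right)} = - 3 x x = - 3 x^{2}$)
$n{\left(- 13 y + 6 \right)} - 5151 \left(-33\right) = - 3 \left(\left(-13\right) 0 + 6\right)^{2} - 5151 \left(-33\right) = - 3 \left(0 + 6\right)^{2} - -169983 = - 3 \cdot 6^{2} + 169983 = \left(-3\right) 36 + 169983 = -108 + 169983 = 169875$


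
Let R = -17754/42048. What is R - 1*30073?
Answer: -210754543/7008 ≈ -30073.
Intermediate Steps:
R = -2959/7008 (R = -17754*1/42048 = -2959/7008 ≈ -0.42223)
R - 1*30073 = -2959/7008 - 1*30073 = -2959/7008 - 30073 = -210754543/7008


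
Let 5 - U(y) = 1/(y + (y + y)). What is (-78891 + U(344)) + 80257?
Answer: 1414871/1032 ≈ 1371.0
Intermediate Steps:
U(y) = 5 - 1/(3*y) (U(y) = 5 - 1/(y + (y + y)) = 5 - 1/(y + 2*y) = 5 - 1/(3*y))
(-78891 + U(344)) + 80257 = (-78891 + (5 - ⅓/344)) + 80257 = (-78891 + (5 - ⅓*1/344)) + 80257 = (-78891 + (5 - 1/1032)) + 80257 = (-78891 + 5159/1032) + 80257 = -81410353/1032 + 80257 = 1414871/1032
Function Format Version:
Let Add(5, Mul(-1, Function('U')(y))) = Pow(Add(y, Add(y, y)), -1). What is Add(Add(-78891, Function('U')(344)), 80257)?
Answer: Rational(1414871, 1032) ≈ 1371.0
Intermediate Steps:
Function('U')(y) = Add(5, Mul(Rational(-1, 3), Pow(y, -1))) (Function('U')(y) = Add(5, Mul(-1, Pow(Add(y, Add(y, y)), -1))) = Add(5, Mul(-1, Pow(Add(y, Mul(2, y)), -1))) = Add(5, Mul(-1, Pow(Mul(3, y), -1))) = Add(5, Mul(-1, Mul(Rational(1, 3), Pow(y, -1)))) = Add(5, Mul(Rational(-1, 3), Pow(y, -1))))
Add(Add(-78891, Function('U')(344)), 80257) = Add(Add(-78891, Add(5, Mul(Rational(-1, 3), Pow(344, -1)))), 80257) = Add(Add(-78891, Add(5, Mul(Rational(-1, 3), Rational(1, 344)))), 80257) = Add(Add(-78891, Add(5, Rational(-1, 1032))), 80257) = Add(Add(-78891, Rational(5159, 1032)), 80257) = Add(Rational(-81410353, 1032), 80257) = Rational(1414871, 1032)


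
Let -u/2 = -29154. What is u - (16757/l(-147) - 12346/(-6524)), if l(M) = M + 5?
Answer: 6765570900/115801 ≈ 58424.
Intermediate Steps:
u = 58308 (u = -2*(-29154) = 58308)
l(M) = 5 + M
u - (16757/l(-147) - 12346/(-6524)) = 58308 - (16757/(5 - 147) - 12346/(-6524)) = 58308 - (16757/(-142) - 12346*(-1/6524)) = 58308 - (16757*(-1/142) + 6173/3262) = 58308 - (-16757/142 + 6173/3262) = 58308 - 1*(-13446192/115801) = 58308 + 13446192/115801 = 6765570900/115801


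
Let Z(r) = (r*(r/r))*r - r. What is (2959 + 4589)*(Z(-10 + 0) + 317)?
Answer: 3222996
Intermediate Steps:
Z(r) = r**2 - r (Z(r) = (r*1)*r - r = r*r - r = r**2 - r)
(2959 + 4589)*(Z(-10 + 0) + 317) = (2959 + 4589)*((-10 + 0)*(-1 + (-10 + 0)) + 317) = 7548*(-10*(-1 - 10) + 317) = 7548*(-10*(-11) + 317) = 7548*(110 + 317) = 7548*427 = 3222996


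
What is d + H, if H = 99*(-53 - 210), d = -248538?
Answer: -274575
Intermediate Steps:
H = -26037 (H = 99*(-263) = -26037)
d + H = -248538 - 26037 = -274575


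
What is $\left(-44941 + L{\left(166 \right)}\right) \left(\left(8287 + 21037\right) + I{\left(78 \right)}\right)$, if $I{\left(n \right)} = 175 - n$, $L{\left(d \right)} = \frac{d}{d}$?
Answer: $-1322179740$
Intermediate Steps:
$L{\left(d \right)} = 1$
$\left(-44941 + L{\left(166 \right)}\right) \left(\left(8287 + 21037\right) + I{\left(78 \right)}\right) = \left(-44941 + 1\right) \left(\left(8287 + 21037\right) + \left(175 - 78\right)\right) = - 44940 \left(29324 + \left(175 - 78\right)\right) = - 44940 \left(29324 + 97\right) = \left(-44940\right) 29421 = -1322179740$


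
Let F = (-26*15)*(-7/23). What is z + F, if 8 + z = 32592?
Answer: 752162/23 ≈ 32703.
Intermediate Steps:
z = 32584 (z = -8 + 32592 = 32584)
F = 2730/23 (F = -(-2730)/23 = -390*(-7/23) = 2730/23 ≈ 118.70)
z + F = 32584 + 2730/23 = 752162/23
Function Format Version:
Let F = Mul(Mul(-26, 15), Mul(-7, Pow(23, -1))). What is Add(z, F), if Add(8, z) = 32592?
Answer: Rational(752162, 23) ≈ 32703.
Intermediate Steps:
z = 32584 (z = Add(-8, 32592) = 32584)
F = Rational(2730, 23) (F = Mul(-390, Mul(-7, Rational(1, 23))) = Mul(-390, Rational(-7, 23)) = Rational(2730, 23) ≈ 118.70)
Add(z, F) = Add(32584, Rational(2730, 23)) = Rational(752162, 23)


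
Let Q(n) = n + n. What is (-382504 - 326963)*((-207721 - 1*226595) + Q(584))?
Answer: 307304212116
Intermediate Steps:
Q(n) = 2*n
(-382504 - 326963)*((-207721 - 1*226595) + Q(584)) = (-382504 - 326963)*((-207721 - 1*226595) + 2*584) = -709467*((-207721 - 226595) + 1168) = -709467*(-434316 + 1168) = -709467*(-433148) = 307304212116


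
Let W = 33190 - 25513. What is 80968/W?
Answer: 80968/7677 ≈ 10.547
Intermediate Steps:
W = 7677
80968/W = 80968/7677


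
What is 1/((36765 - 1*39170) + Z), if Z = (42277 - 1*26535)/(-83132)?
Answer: -41566/99974101 ≈ -0.00041577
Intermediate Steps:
Z = -7871/41566 (Z = (42277 - 26535)*(-1/83132) = 15742*(-1/83132) = -7871/41566 ≈ -0.18936)
1/((36765 - 1*39170) + Z) = 1/((36765 - 1*39170) - 7871/41566) = 1/((36765 - 39170) - 7871/41566) = 1/(-2405 - 7871/41566) = 1/(-99974101/41566) = -41566/99974101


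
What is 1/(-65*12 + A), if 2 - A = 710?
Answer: -1/1488 ≈ -0.00067204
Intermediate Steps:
A = -708 (A = 2 - 1*710 = 2 - 710 = -708)
1/(-65*12 + A) = 1/(-65*12 - 708) = 1/(-780 - 708) = 1/(-1488) = -1/1488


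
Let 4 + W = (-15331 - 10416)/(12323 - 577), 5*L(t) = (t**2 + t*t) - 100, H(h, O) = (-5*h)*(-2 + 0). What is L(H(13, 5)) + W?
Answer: 79095309/11746 ≈ 6733.8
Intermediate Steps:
H(h, O) = 10*h (H(h, O) = -5*h*(-2) = 10*h)
L(t) = -20 + 2*t**2/5 (L(t) = ((t**2 + t*t) - 100)/5 = ((t**2 + t**2) - 100)/5 = (2*t**2 - 100)/5 = (-100 + 2*t**2)/5 = -20 + 2*t**2/5)
W = -72731/11746 (W = -4 + (-15331 - 10416)/(12323 - 577) = -4 - 25747/11746 = -72731/11746 ≈ -6.1920)
L(H(13, 5)) + W = (-20 + 2*(10*13)**2/5) - 72731/11746 = (-20 + (2/5)*130**2) - 72731/11746 = (-20 + (2/5)*16900) - 72731/11746 = (-20 + 6760) - 72731/11746 = 6740 - 72731/11746 = 79095309/11746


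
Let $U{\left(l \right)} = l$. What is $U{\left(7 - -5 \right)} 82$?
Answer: $984$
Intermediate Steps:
$U{\left(7 - -5 \right)} 82 = \left(7 - -5\right) 82 = \left(7 + 5\right) 82 = 12 \cdot 82 = 984$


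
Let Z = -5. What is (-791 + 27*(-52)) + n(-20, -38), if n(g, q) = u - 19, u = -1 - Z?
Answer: -2210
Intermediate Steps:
u = 4 (u = -1 - 1*(-5) = -1 + 5 = 4)
n(g, q) = -15 (n(g, q) = 4 - 19 = -15)
(-791 + 27*(-52)) + n(-20, -38) = (-791 + 27*(-52)) - 15 = (-791 - 1404) - 15 = -2195 - 15 = -2210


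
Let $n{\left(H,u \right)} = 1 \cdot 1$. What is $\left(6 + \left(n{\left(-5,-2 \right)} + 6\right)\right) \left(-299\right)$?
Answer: $-3887$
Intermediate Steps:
$n{\left(H,u \right)} = 1$
$\left(6 + \left(n{\left(-5,-2 \right)} + 6\right)\right) \left(-299\right) = \left(6 + \left(1 + 6\right)\right) \left(-299\right) = \left(6 + 7\right) \left(-299\right) = 13 \left(-299\right) = -3887$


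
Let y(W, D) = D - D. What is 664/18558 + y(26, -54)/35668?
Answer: 332/9279 ≈ 0.035780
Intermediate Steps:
y(W, D) = 0
664/18558 + y(26, -54)/35668 = 664/18558 + 0/35668 = 664*(1/18558) + 0*(1/35668) = 332/9279 + 0 = 332/9279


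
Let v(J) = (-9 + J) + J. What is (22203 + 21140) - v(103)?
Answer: 43146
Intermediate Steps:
v(J) = -9 + 2*J
(22203 + 21140) - v(103) = (22203 + 21140) - (-9 + 2*103) = 43343 - (-9 + 206) = 43343 - 1*197 = 43343 - 197 = 43146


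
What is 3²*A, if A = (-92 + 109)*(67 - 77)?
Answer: -1530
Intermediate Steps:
A = -170 (A = 17*(-10) = -170)
3²*A = 3²*(-170) = 9*(-170) = -1530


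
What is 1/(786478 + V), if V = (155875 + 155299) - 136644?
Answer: 1/961008 ≈ 1.0406e-6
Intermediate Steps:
V = 174530 (V = 311174 - 136644 = 174530)
1/(786478 + V) = 1/(786478 + 174530) = 1/961008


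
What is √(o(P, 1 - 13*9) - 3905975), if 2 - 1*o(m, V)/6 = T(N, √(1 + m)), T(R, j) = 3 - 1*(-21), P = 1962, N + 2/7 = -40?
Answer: I*√3906107 ≈ 1976.4*I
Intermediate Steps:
N = -282/7 (N = -2/7 - 40 = -282/7 ≈ -40.286)
T(R, j) = 24 (T(R, j) = 3 + 21 = 24)
o(m, V) = -132 (o(m, V) = 12 - 6*24 = 12 - 144 = -132)
√(o(P, 1 - 13*9) - 3905975) = √(-132 - 3905975) = √(-3906107) = I*√3906107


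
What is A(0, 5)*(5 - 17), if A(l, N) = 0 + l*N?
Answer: 0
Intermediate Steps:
A(l, N) = N*l (A(l, N) = 0 + N*l = N*l)
A(0, 5)*(5 - 17) = (5*0)*(5 - 17) = 0*(-12) = 0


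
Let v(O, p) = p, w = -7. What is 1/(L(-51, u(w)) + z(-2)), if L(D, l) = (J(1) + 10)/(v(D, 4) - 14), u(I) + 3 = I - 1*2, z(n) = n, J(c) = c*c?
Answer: -10/31 ≈ -0.32258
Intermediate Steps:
J(c) = c²
u(I) = -5 + I (u(I) = -3 + (I - 1*2) = -3 + (I - 2) = -3 + (-2 + I) = -5 + I)
L(D, l) = -11/10 (L(D, l) = (1² + 10)/(4 - 14) = (1 + 10)/(-10) = 11*(-⅒) = -11/10)
1/(L(-51, u(w)) + z(-2)) = 1/(-11/10 - 2) = 1/(-31/10) = -10/31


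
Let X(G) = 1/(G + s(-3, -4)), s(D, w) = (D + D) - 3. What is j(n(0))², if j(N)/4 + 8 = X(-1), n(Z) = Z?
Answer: 26244/25 ≈ 1049.8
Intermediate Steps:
s(D, w) = -3 + 2*D (s(D, w) = 2*D - 3 = -3 + 2*D)
X(G) = 1/(-9 + G) (X(G) = 1/(G + (-3 + 2*(-3))) = 1/(G + (-3 - 6)) = 1/(G - 9) = 1/(-9 + G))
j(N) = -162/5 (j(N) = -32 + 4/(-9 - 1) = -32 + 4/(-10) = -32 + 4*(-⅒) = -32 - ⅖ = -162/5)
j(n(0))² = (-162/5)² = 26244/25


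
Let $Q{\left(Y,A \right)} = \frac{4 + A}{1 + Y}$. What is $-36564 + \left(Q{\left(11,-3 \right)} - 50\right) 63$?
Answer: $- \frac{158835}{4} \approx -39709.0$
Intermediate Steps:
$Q{\left(Y,A \right)} = \frac{4 + A}{1 + Y}$
$-36564 + \left(Q{\left(11,-3 \right)} - 50\right) 63 = -36564 + \left(\frac{4 - 3}{1 + 11} - 50\right) 63 = -36564 + \left(\frac{1}{12} \cdot 1 - 50\right) 63 = -36564 + \left(\frac{1}{12} - 50\right) 63 = -36564 - \frac{12579}{4} = - \frac{158835}{4}$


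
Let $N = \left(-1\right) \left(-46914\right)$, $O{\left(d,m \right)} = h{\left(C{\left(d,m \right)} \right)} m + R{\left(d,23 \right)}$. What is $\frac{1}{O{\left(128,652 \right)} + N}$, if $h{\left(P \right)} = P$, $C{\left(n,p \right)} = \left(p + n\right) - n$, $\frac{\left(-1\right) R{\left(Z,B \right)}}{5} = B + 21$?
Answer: $\frac{1}{471798} \approx 2.1196 \cdot 10^{-6}$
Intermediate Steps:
$R{\left(Z,B \right)} = -105 - 5 B$ ($R{\left(Z,B \right)} = - 5 \left(B + 21\right) = - 5 \left(21 + B\right) = -105 - 5 B$)
$C{\left(n,p \right)} = p$ ($C{\left(n,p \right)} = \left(n + p\right) - n = p$)
$O{\left(d,m \right)} = -220 + m^{2}$ ($O{\left(d,m \right)} = m m - 220 = m^{2} - 220 = -220 + m^{2}$)
$N = 46914$
$\frac{1}{O{\left(128,652 \right)} + N} = \frac{1}{\left(-220 + 652^{2}\right) + 46914} = \frac{1}{\left(-220 + 425104\right) + 46914} = \frac{1}{424884 + 46914} = \frac{1}{471798}$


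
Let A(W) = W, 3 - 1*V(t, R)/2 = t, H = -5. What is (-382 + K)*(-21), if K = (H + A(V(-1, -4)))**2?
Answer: 7833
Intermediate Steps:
V(t, R) = 6 - 2*t
K = 9 (K = (-5 + (6 - 2*(-1)))**2 = (-5 + (6 + 2))**2 = (-5 + 8)**2 = 3**2 = 9)
(-382 + K)*(-21) = (-382 + 9)*(-21) = -373*(-21) = 7833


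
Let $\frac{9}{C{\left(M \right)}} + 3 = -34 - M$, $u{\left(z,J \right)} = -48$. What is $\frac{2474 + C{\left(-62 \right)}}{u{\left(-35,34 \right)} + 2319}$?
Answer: $\frac{61859}{56775} \approx 1.0895$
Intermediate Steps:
$C{\left(M \right)} = \frac{9}{-37 - M}$ ($C{\left(M \right)} = \frac{9}{-3 - \left(34 + M\right)} = \frac{9}{-37 - M}$)
$\frac{2474 + C{\left(-62 \right)}}{u{\left(-35,34 \right)} + 2319} = \frac{2474 - \frac{9}{37 - 62}}{-48 + 2319} = \frac{2474 - \frac{9}{-25}}{2271} = \left(2474 - - \frac{9}{25}\right) \frac{1}{2271} = \left(2474 + \frac{9}{25}\right) \frac{1}{2271} = \frac{61859}{25} \cdot \frac{1}{2271} = \frac{61859}{56775}$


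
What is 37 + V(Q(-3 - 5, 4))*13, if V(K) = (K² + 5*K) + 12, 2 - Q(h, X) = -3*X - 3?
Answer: 5055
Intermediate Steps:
Q(h, X) = 5 + 3*X (Q(h, X) = 2 - (-3*X - 3) = 2 - (-3 - 3*X) = 2 + (3 + 3*X) = 5 + 3*X)
V(K) = 12 + K² + 5*K
37 + V(Q(-3 - 5, 4))*13 = 37 + (12 + (5 + 3*4)² + 5*(5 + 3*4))*13 = 37 + (12 + (5 + 12)² + 5*(5 + 12))*13 = 37 + (12 + 17² + 5*17)*13 = 37 + (12 + 289 + 85)*13 = 37 + 386*13 = 37 + 5018 = 5055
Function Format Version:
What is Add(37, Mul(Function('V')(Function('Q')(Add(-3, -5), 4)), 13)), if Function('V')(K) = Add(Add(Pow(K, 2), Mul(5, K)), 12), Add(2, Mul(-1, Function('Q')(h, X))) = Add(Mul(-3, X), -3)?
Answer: 5055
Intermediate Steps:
Function('Q')(h, X) = Add(5, Mul(3, X)) (Function('Q')(h, X) = Add(2, Mul(-1, Add(Mul(-3, X), -3))) = Add(2, Mul(-1, Add(-3, Mul(-3, X)))) = Add(2, Add(3, Mul(3, X))) = Add(5, Mul(3, X)))
Function('V')(K) = Add(12, Pow(K, 2), Mul(5, K))
Add(37, Mul(Function('V')(Function('Q')(Add(-3, -5), 4)), 13)) = Add(37, Mul(Add(12, Pow(Add(5, Mul(3, 4)), 2), Mul(5, Add(5, Mul(3, 4)))), 13)) = Add(37, Mul(Add(12, Pow(Add(5, 12), 2), Mul(5, Add(5, 12))), 13)) = Add(37, Mul(Add(12, Pow(17, 2), Mul(5, 17)), 13)) = Add(37, Mul(Add(12, 289, 85), 13)) = Add(37, Mul(386, 13)) = Add(37, 5018) = 5055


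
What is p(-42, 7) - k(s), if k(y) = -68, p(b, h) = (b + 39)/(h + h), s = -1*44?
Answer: 949/14 ≈ 67.786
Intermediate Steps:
s = -44
p(b, h) = (39 + b)/(2*h) (p(b, h) = (39 + b)/((2*h)) = (39 + b)*(1/(2*h)) = (39 + b)/(2*h))
p(-42, 7) - k(s) = (1/2)*(39 - 42)/7 - 1*(-68) = (1/2)*(1/7)*(-3) + 68 = -3/14 + 68 = 949/14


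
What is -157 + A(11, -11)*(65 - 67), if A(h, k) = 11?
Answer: -179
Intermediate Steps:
-157 + A(11, -11)*(65 - 67) = -157 + 11*(65 - 67) = -157 + 11*(-2) = -157 - 22 = -179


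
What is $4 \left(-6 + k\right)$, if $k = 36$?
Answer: $120$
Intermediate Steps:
$4 \left(-6 + k\right) = 4 \left(-6 + 36\right) = 4 \cdot 30 = 120$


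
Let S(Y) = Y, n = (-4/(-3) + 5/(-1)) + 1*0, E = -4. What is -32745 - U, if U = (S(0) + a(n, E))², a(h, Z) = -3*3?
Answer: -32826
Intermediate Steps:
n = -11/3 (n = (-4*(-⅓) + 5*(-1)) + 0 = (4/3 - 5) + 0 = -11/3 + 0 = -11/3 ≈ -3.6667)
a(h, Z) = -9
U = 81 (U = (0 - 9)² = (-9)² = 81)
-32745 - U = -32745 - 1*81 = -32745 - 81 = -32826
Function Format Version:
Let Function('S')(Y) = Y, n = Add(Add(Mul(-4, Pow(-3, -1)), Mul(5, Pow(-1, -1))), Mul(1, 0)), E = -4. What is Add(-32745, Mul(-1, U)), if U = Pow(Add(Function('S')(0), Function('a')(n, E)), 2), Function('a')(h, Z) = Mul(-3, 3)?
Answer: -32826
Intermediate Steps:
n = Rational(-11, 3) (n = Add(Add(Mul(-4, Rational(-1, 3)), Mul(5, -1)), 0) = Add(Add(Rational(4, 3), -5), 0) = Add(Rational(-11, 3), 0) = Rational(-11, 3) ≈ -3.6667)
Function('a')(h, Z) = -9
U = 81 (U = Pow(Add(0, -9), 2) = Pow(-9, 2) = 81)
Add(-32745, Mul(-1, U)) = Add(-32745, Mul(-1, 81)) = Add(-32745, -81) = -32826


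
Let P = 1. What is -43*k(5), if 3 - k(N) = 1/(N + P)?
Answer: -731/6 ≈ -121.83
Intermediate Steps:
k(N) = 3 - 1/(1 + N) (k(N) = 3 - 1/(N + 1) = 3 - 1/(1 + N))
-43*k(5) = -43*(2 + 3*5)/(1 + 5) = -43*(2 + 15)/6 = -43*17/6 = -731/6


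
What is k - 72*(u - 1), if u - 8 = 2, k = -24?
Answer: -672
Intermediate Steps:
u = 10 (u = 8 + 2 = 10)
k - 72*(u - 1) = -24 - 72*(10 - 1) = -24 - 648 = -672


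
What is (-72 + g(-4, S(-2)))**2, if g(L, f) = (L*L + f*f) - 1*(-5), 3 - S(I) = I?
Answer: 676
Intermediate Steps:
S(I) = 3 - I
g(L, f) = 5 + L**2 + f**2 (g(L, f) = (L**2 + f**2) + 5 = 5 + L**2 + f**2)
(-72 + g(-4, S(-2)))**2 = (-72 + (5 + (-4)**2 + (3 - 1*(-2))**2))**2 = (-72 + (5 + 16 + (3 + 2)**2))**2 = (-72 + (5 + 16 + 5**2))**2 = (-72 + (5 + 16 + 25))**2 = (-72 + 46)**2 = (-26)**2 = 676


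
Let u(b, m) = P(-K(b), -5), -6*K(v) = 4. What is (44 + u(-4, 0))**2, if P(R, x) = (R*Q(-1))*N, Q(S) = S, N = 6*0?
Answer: 1936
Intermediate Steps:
N = 0
K(v) = -2/3 (K(v) = -1/6*4 = -2/3)
P(R, x) = 0 (P(R, x) = (R*(-1))*0 = -R*0 = 0)
u(b, m) = 0
(44 + u(-4, 0))**2 = (44 + 0)**2 = 44**2 = 1936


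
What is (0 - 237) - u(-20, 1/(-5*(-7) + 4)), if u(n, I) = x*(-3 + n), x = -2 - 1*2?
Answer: -329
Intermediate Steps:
x = -4 (x = -2 - 2 = -4)
u(n, I) = 12 - 4*n (u(n, I) = -4*(-3 + n) = 12 - 4*n)
(0 - 237) - u(-20, 1/(-5*(-7) + 4)) = (0 - 237) - (12 - 4*(-20)) = -237 - (12 + 80) = -237 - 1*92 = -237 - 92 = -329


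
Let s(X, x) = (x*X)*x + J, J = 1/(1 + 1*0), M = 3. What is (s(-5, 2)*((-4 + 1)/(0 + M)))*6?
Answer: 114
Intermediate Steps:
J = 1 (J = 1/(1 + 0) = 1/1 = 1)
s(X, x) = 1 + X*x² (s(X, x) = (x*X)*x + 1 = (X*x)*x + 1 = X*x² + 1 = 1 + X*x²)
(s(-5, 2)*((-4 + 1)/(0 + M)))*6 = ((1 - 5*2²)*((-4 + 1)/(0 + 3)))*6 = ((1 - 5*4)*(-3/3))*6 = ((1 - 20)*(-3*⅓))*6 = -19*(-1)*6 = 19*6 = 114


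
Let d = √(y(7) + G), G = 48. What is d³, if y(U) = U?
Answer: 55*√55 ≈ 407.89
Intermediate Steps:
d = √55 (d = √(7 + 48) = √55 ≈ 7.4162)
d³ = (√55)³ = 55*√55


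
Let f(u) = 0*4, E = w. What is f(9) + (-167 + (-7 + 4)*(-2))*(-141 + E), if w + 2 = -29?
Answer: 27692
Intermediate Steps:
w = -31 (w = -2 - 29 = -31)
E = -31
f(u) = 0
f(9) + (-167 + (-7 + 4)*(-2))*(-141 + E) = 0 + (-167 + (-7 + 4)*(-2))*(-141 - 31) = 0 + (-167 - 3*(-2))*(-172) = 0 + (-167 + 6)*(-172) = 0 - 161*(-172) = 0 + 27692 = 27692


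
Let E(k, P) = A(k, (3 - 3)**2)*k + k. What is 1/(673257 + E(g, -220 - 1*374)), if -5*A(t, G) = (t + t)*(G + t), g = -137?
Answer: 5/8508306 ≈ 5.8766e-7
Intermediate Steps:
A(t, G) = -2*t*(G + t)/5 (A(t, G) = -(t + t)*(G + t)/5 = -2*t*(G + t)/5)
E(k, P) = k - 2*k**3/5 (E(k, P) = (-2*k*((3 - 3)**2 + k)/5)*k + k = (-2*k*(0**2 + k)/5)*k + k = (-2*k*(0 + k)/5)*k + k = (-2*k*k/5)*k + k = (-2*k**2/5)*k + k = -2*k**3/5 + k = k - 2*k**3/5)
1/(673257 + E(g, -220 - 1*374)) = 1/(673257 + (-137 - 2/5*(-137)**3)) = 1/(673257 + (-137 - 2/5*(-2571353))) = 1/(673257 + (-137 + 5142706/5)) = 1/(673257 + 5142021/5) = 1/(8508306/5) = 5/8508306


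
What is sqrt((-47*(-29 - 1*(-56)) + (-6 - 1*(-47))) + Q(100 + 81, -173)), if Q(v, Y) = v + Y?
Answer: 2*I*sqrt(305) ≈ 34.928*I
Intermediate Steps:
Q(v, Y) = Y + v
sqrt((-47*(-29 - 1*(-56)) + (-6 - 1*(-47))) + Q(100 + 81, -173)) = sqrt((-47*(-29 - 1*(-56)) + (-6 - 1*(-47))) + (-173 + (100 + 81))) = sqrt((-47*(-29 + 56) + (-6 + 47)) + (-173 + 181)) = sqrt((-47*27 + 41) + 8) = sqrt((-1269 + 41) + 8) = sqrt(-1228 + 8) = sqrt(-1220) = 2*I*sqrt(305)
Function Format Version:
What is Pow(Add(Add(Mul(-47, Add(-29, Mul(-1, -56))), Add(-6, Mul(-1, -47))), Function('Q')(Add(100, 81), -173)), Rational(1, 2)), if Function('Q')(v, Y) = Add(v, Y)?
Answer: Mul(2, I, Pow(305, Rational(1, 2))) ≈ Mul(34.928, I)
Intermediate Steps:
Function('Q')(v, Y) = Add(Y, v)
Pow(Add(Add(Mul(-47, Add(-29, Mul(-1, -56))), Add(-6, Mul(-1, -47))), Function('Q')(Add(100, 81), -173)), Rational(1, 2)) = Pow(Add(Add(Mul(-47, Add(-29, Mul(-1, -56))), Add(-6, Mul(-1, -47))), Add(-173, Add(100, 81))), Rational(1, 2)) = Pow(Add(Add(Mul(-47, Add(-29, 56)), Add(-6, 47)), Add(-173, 181)), Rational(1, 2)) = Pow(Add(Add(Mul(-47, 27), 41), 8), Rational(1, 2)) = Pow(Add(Add(-1269, 41), 8), Rational(1, 2)) = Pow(Add(-1228, 8), Rational(1, 2)) = Pow(-1220, Rational(1, 2)) = Mul(2, I, Pow(305, Rational(1, 2)))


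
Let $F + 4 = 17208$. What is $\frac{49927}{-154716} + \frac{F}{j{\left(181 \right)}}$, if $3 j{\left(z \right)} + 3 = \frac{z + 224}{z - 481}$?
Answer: $- \frac{53236129163}{4486764} \approx -11865.0$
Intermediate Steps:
$F = 17204$ ($F = -4 + 17208 = 17204$)
$j{\left(z \right)} = -1 + \frac{224 + z}{3 \left(-481 + z\right)}$ ($j{\left(z \right)} = -1 + \frac{\left(z + 224\right) \frac{1}{z - 481}}{3} = -1 + \frac{\left(224 + z\right) \frac{1}{-481 + z}}{3} = -1 + \frac{\frac{1}{-481 + z} \left(224 + z\right)}{3} = -1 + \frac{224 + z}{3 \left(-481 + z\right)}$)
$\frac{49927}{-154716} + \frac{F}{j{\left(181 \right)}} = \frac{49927}{-154716} + \frac{17204}{\frac{1}{3} \frac{1}{-481 + 181} \left(1667 - 362\right)} = 49927 \left(- \frac{1}{154716}\right) + \frac{17204}{\frac{1}{3} \frac{1}{-300} \left(1667 - 362\right)} = - \frac{49927}{154716} + \frac{17204}{\frac{1}{3} \left(- \frac{1}{300}\right) 1305} = - \frac{49927}{154716} + \frac{17204}{- \frac{29}{20}} = - \frac{49927}{154716} + 17204 \left(- \frac{20}{29}\right) = - \frac{49927}{154716} - \frac{344080}{29} = - \frac{53236129163}{4486764}$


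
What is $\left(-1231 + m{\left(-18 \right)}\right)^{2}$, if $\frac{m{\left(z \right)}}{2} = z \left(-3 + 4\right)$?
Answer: $1605289$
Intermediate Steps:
$m{\left(z \right)} = 2 z$ ($m{\left(z \right)} = 2 z \left(-3 + 4\right) = 2 z 1 = 2 z$)
$\left(-1231 + m{\left(-18 \right)}\right)^{2} = \left(-1231 + 2 \left(-18\right)\right)^{2} = \left(-1231 - 36\right)^{2} = \left(-1267\right)^{2} = 1605289$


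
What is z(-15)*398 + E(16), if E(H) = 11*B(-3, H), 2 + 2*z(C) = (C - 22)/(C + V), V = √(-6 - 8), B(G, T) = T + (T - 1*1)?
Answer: 96822/239 + 7363*I*√14/239 ≈ 405.11 + 115.27*I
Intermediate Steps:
B(G, T) = -1 + 2*T (B(G, T) = T + (T - 1) = T + (-1 + T) = -1 + 2*T)
V = I*√14 (V = √(-14) = I*√14 ≈ 3.7417*I)
z(C) = -1 + (-22 + C)/(2*(C + I*√14)) (z(C) = -1 + ((C - 22)/(C + I*√14))/2 = -1 + ((-22 + C)/(C + I*√14))/2 = -1 + (-22 + C)/(2*(C + I*√14)))
E(H) = -11 + 22*H (E(H) = 11*(-1 + 2*H) = -11 + 22*H)
z(-15)*398 + E(16) = ((-11 - ½*(-15) - I*√14)/(-15 + I*√14))*398 + (-11 + 22*16) = ((-11 + 15/2 - I*√14)/(-15 + I*√14))*398 + (-11 + 352) = ((-7/2 - I*√14)/(-15 + I*√14))*398 + 341 = 398*(-7/2 - I*√14)/(-15 + I*√14) + 341 = 341 + 398*(-7/2 - I*√14)/(-15 + I*√14)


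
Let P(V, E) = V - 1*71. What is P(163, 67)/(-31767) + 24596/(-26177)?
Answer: -783749416/831564759 ≈ -0.94250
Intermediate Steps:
P(V, E) = -71 + V (P(V, E) = V - 71 = -71 + V)
P(163, 67)/(-31767) + 24596/(-26177) = (-71 + 163)/(-31767) + 24596/(-26177) = 92*(-1/31767) + 24596*(-1/26177) = -92/31767 - 24596/26177 = -783749416/831564759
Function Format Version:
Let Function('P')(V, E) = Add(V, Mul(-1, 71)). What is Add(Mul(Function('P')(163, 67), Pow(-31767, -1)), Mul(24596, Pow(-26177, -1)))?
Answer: Rational(-783749416, 831564759) ≈ -0.94250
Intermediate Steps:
Function('P')(V, E) = Add(-71, V) (Function('P')(V, E) = Add(V, -71) = Add(-71, V))
Add(Mul(Function('P')(163, 67), Pow(-31767, -1)), Mul(24596, Pow(-26177, -1))) = Add(Mul(Add(-71, 163), Pow(-31767, -1)), Mul(24596, Pow(-26177, -1))) = Add(Mul(92, Rational(-1, 31767)), Mul(24596, Rational(-1, 26177))) = Add(Rational(-92, 31767), Rational(-24596, 26177)) = Rational(-783749416, 831564759)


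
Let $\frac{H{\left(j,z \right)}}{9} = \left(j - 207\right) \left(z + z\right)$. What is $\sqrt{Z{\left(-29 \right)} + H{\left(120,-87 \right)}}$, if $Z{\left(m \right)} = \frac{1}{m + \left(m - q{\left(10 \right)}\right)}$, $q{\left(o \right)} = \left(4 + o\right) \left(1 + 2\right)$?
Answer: $\frac{\sqrt{13624199}}{10} \approx 369.11$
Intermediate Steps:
$q{\left(o \right)} = 12 + 3 o$ ($q{\left(o \right)} = \left(4 + o\right) 3 = 12 + 3 o$)
$Z{\left(m \right)} = \frac{1}{-42 + 2 m}$ ($Z{\left(m \right)} = \frac{1}{m - \left(12 + 30 - m\right)} = \frac{1}{m + \left(m - \left(12 + 30\right)\right)} = \frac{1}{m + \left(m - 42\right)} = \frac{1}{m + \left(-42 + m\right)} = \frac{1}{-42 + 2 m}$)
$H{\left(j,z \right)} = 18 z \left(-207 + j\right)$ ($H{\left(j,z \right)} = 9 \left(j - 207\right) \left(z + z\right) = 9 \left(-207 + j\right) 2 z = 9 \cdot 2 z \left(-207 + j\right) = 18 z \left(-207 + j\right)$)
$\sqrt{Z{\left(-29 \right)} + H{\left(120,-87 \right)}} = \sqrt{\frac{1}{2 \left(-21 - 29\right)} + 18 \left(-87\right) \left(-207 + 120\right)} = \sqrt{\frac{1}{2 \left(-50\right)} + 18 \left(-87\right) \left(-87\right)} = \sqrt{\frac{1}{2} \left(- \frac{1}{50}\right) + 136242} = \sqrt{- \frac{1}{100} + 136242} = \sqrt{\frac{13624199}{100}} = \frac{\sqrt{13624199}}{10}$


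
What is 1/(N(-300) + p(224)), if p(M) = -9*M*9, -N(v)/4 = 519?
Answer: -1/20220 ≈ -4.9456e-5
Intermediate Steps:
N(v) = -2076 (N(v) = -4*519 = -2076)
p(M) = -81*M
1/(N(-300) + p(224)) = 1/(-2076 - 81*224) = 1/(-2076 - 18144) = 1/(-20220) = -1/20220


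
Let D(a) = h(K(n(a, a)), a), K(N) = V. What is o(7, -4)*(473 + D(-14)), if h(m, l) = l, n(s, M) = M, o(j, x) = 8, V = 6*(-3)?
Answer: 3672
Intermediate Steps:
V = -18
K(N) = -18
D(a) = a
o(7, -4)*(473 + D(-14)) = 8*(473 - 14) = 8*459 = 3672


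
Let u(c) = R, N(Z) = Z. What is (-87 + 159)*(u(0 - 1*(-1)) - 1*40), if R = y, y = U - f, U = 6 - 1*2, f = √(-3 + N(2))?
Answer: -2592 - 72*I ≈ -2592.0 - 72.0*I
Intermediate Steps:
f = I (f = √(-3 + 2) = √(-1) = I ≈ 1.0*I)
U = 4 (U = 6 - 2 = 4)
y = 4 - I ≈ 4.0 - 1.0*I
R = 4 - I ≈ 4.0 - 1.0*I
u(c) = 4 - I
(-87 + 159)*(u(0 - 1*(-1)) - 1*40) = (-87 + 159)*((4 - I) - 1*40) = 72*((4 - I) - 40) = 72*(-36 - I) = -2592 - 72*I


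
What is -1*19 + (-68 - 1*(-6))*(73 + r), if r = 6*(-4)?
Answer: -3057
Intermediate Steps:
r = -24
-1*19 + (-68 - 1*(-6))*(73 + r) = -1*19 + (-68 - 1*(-6))*(73 - 24) = -19 + (-68 + 6)*49 = -19 - 62*49 = -19 - 3038 = -3057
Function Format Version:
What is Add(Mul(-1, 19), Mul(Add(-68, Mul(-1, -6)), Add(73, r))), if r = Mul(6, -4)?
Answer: -3057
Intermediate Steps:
r = -24
Add(Mul(-1, 19), Mul(Add(-68, Mul(-1, -6)), Add(73, r))) = Add(Mul(-1, 19), Mul(Add(-68, Mul(-1, -6)), Add(73, -24))) = Add(-19, Mul(Add(-68, 6), 49)) = Add(-19, Mul(-62, 49)) = Add(-19, -3038) = -3057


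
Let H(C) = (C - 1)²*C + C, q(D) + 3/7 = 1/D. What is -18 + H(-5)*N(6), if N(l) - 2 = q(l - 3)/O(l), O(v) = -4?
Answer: -16481/42 ≈ -392.40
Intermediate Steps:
q(D) = -3/7 + 1/D
N(l) = 59/28 - 1/(4*(-3 + l)) (N(l) = 2 + (-3/7 + 1/(l - 3))/(-4) = 2 + (-3/7 + 1/(-3 + l))*(-¼) = 2 + (3/28 - 1/(4*(-3 + l))) = 59/28 - 1/(4*(-3 + l)))
H(C) = C + C*(-1 + C)² (H(C) = (-1 + C)²*C + C = C*(-1 + C)² + C = C + C*(-1 + C)²)
-18 + H(-5)*N(6) = -18 + (-5*(1 + (-1 - 5)²))*((-184 + 59*6)/(28*(-3 + 6))) = -18 + (-5*(1 + (-6)²))*((1/28)*(-184 + 354)/3) = -18 + (-5*(1 + 36))*((1/28)*(⅓)*170) = -18 - 5*37*(85/42) = -18 - 185*85/42 = -18 - 15725/42 = -16481/42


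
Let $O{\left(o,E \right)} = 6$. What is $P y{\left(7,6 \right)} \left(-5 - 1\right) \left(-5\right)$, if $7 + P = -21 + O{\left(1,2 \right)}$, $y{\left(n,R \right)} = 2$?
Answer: $-1320$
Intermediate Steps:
$P = -22$ ($P = -7 + \left(-21 + 6\right) = -7 - 15 = -22$)
$P y{\left(7,6 \right)} \left(-5 - 1\right) \left(-5\right) = \left(-22\right) 2 \left(-5 - 1\right) \left(-5\right) = - 44 \left(\left(-6\right) \left(-5\right)\right) = \left(-44\right) 30 = -1320$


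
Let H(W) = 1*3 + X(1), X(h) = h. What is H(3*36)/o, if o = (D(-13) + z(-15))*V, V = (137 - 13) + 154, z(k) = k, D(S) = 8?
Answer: -2/973 ≈ -0.0020555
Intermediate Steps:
V = 278 (V = 124 + 154 = 278)
H(W) = 4 (H(W) = 1*3 + 1 = 3 + 1 = 4)
o = -1946 (o = (8 - 15)*278 = -7*278 = -1946)
H(3*36)/o = 4/(-1946) = 4*(-1/1946) = -2/973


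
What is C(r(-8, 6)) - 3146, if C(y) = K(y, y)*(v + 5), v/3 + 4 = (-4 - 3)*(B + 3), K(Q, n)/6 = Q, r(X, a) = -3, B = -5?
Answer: -3776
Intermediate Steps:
K(Q, n) = 6*Q
v = 30 (v = -12 + 3*((-4 - 3)*(-5 + 3)) = -12 + 3*(-7*(-2)) = -12 + 3*14 = -12 + 42 = 30)
C(y) = 210*y (C(y) = (6*y)*(30 + 5) = (6*y)*35 = 210*y)
C(r(-8, 6)) - 3146 = 210*(-3) - 3146 = -630 - 3146 = -3776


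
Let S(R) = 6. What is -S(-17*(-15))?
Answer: -6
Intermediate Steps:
-S(-17*(-15)) = -1*6 = -6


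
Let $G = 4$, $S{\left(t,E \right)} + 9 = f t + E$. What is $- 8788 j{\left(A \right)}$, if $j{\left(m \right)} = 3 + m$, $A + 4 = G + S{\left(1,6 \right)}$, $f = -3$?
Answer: $26364$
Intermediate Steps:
$S{\left(t,E \right)} = -9 + E - 3 t$ ($S{\left(t,E \right)} = -9 + \left(- 3 t + E\right) = -9 + \left(E - 3 t\right) = -9 + E - 3 t$)
$A = -6$ ($A = -4 + \left(4 - 6\right) = -4 - 2 = -6$)
$- 8788 j{\left(A \right)} = - 8788 \left(3 - 6\right) = \left(-8788\right) \left(-3\right) = 26364$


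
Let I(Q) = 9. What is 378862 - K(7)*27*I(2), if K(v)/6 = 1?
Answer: 377404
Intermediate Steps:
K(v) = 6 (K(v) = 6*1 = 6)
378862 - K(7)*27*I(2) = 378862 - 6*27*9 = 378862 - 162*9 = 378862 - 1*1458 = 378862 - 1458 = 377404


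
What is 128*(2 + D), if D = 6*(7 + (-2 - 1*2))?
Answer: 2560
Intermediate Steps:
D = 18 (D = 6*(7 + (-2 - 2)) = 6*(7 - 4) = 6*3 = 18)
128*(2 + D) = 128*(2 + 18) = 128*20 = 2560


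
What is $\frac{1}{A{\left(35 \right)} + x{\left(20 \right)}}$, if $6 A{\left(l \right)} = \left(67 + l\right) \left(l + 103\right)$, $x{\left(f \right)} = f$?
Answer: $\frac{1}{2366} \approx 0.00042265$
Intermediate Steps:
$A{\left(l \right)} = \frac{\left(67 + l\right) \left(103 + l\right)}{6}$ ($A{\left(l \right)} = \frac{\left(67 + l\right) \left(l + 103\right)}{6} = \frac{\left(67 + l\right) \left(103 + l\right)}{6}$)
$\frac{1}{A{\left(35 \right)} + x{\left(20 \right)}} = \frac{1}{\left(\frac{6901}{6} + \frac{35^{2}}{6} + \frac{85}{3} \cdot 35\right) + 20} = \frac{1}{\left(\frac{6901}{6} + \frac{1}{6} \cdot 1225 + \frac{2975}{3}\right) + 20} = \frac{1}{\left(\frac{6901}{6} + \frac{1225}{6} + \frac{2975}{3}\right) + 20} = \frac{1}{2346 + 20} = \frac{1}{2366}$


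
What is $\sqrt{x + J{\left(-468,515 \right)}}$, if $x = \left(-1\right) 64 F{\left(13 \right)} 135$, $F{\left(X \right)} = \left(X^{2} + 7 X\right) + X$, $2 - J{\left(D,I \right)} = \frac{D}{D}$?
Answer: $i \sqrt{2358719} \approx 1535.8 i$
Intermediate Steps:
$J{\left(D,I \right)} = 1$ ($J{\left(D,I \right)} = 2 - \frac{D}{D} = 2 - 1 = 1$)
$F{\left(X \right)} = X^{2} + 8 X$
$x = -2358720$ ($x = \left(-1\right) 64 \cdot 13 \left(8 + 13\right) 135 = - 64 \cdot 13 \cdot 21 \cdot 135 = \left(-64\right) 273 \cdot 135 = \left(-17472\right) 135 = -2358720$)
$\sqrt{x + J{\left(-468,515 \right)}} = \sqrt{-2358720 + 1} = \sqrt{-2358719} = i \sqrt{2358719}$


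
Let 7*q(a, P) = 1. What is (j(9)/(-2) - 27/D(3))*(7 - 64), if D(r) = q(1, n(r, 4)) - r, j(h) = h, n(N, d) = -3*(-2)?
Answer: -5643/20 ≈ -282.15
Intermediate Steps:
n(N, d) = 6
q(a, P) = 1/7 (q(a, P) = (1/7)*1 = 1/7)
D(r) = 1/7 - r
(j(9)/(-2) - 27/D(3))*(7 - 64) = (9/(-2) - 27/(1/7 - 1*3))*(7 - 64) = (9*(-1/2) - 27/(1/7 - 3))*(-57) = (-9/2 - 27/(-20/7))*(-57) = (-9/2 - 27*(-7/20))*(-57) = (-9/2 + 189/20)*(-57) = (99/20)*(-57) = -5643/20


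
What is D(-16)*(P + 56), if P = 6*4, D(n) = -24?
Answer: -1920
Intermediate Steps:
P = 24
D(-16)*(P + 56) = -24*(24 + 56) = -24*80 = -1920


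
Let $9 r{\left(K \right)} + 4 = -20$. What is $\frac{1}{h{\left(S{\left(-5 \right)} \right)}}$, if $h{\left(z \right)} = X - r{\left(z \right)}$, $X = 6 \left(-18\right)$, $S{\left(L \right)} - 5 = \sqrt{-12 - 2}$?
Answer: $- \frac{3}{316} \approx -0.0094937$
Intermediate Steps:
$r{\left(K \right)} = - \frac{8}{3}$ ($r{\left(K \right)} = - \frac{4}{9} + \frac{1}{9} \left(-20\right) = - \frac{4}{9} - \frac{20}{9} = - \frac{8}{3}$)
$S{\left(L \right)} = 5 + i \sqrt{14}$ ($S{\left(L \right)} = 5 + \sqrt{-12 - 2} = 5 + \sqrt{-14} = 5 + i \sqrt{14}$)
$X = -108$
$h{\left(z \right)} = - \frac{316}{3}$ ($h{\left(z \right)} = -108 - - \frac{8}{3} = -108 + \frac{8}{3} = - \frac{316}{3}$)
$\frac{1}{h{\left(S{\left(-5 \right)} \right)}} = \frac{1}{- \frac{316}{3}} = - \frac{3}{316}$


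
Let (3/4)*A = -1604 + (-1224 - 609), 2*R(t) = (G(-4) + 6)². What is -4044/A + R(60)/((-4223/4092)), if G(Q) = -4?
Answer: -15320049/14514451 ≈ -1.0555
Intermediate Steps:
R(t) = 2 (R(t) = (-4 + 6)²/2 = (½)*2² = (½)*4 = 2)
A = -13748/3 (A = 4*(-1604 + (-1224 - 609))/3 = 4*(-1604 - 1833)/3 = (4/3)*(-3437) = -13748/3 ≈ -4582.7)
-4044/A + R(60)/((-4223/4092)) = -4044/(-13748/3) + 2/((-4223/4092)) = -4044*(-3/13748) + 2/((-4223*1/4092)) = 3033/3437 + 2/(-4223/4092) = 3033/3437 + 2*(-4092/4223) = 3033/3437 - 8184/4223 = -15320049/14514451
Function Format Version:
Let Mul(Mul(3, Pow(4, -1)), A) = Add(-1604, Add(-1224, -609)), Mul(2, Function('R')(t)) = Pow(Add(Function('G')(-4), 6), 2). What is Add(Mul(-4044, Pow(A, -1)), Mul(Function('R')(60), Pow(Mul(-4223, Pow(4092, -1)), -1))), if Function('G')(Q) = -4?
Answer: Rational(-15320049, 14514451) ≈ -1.0555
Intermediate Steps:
Function('R')(t) = 2 (Function('R')(t) = Mul(Rational(1, 2), Pow(Add(-4, 6), 2)) = Mul(Rational(1, 2), Pow(2, 2)) = Mul(Rational(1, 2), 4) = 2)
A = Rational(-13748, 3) (A = Mul(Rational(4, 3), Add(-1604, Add(-1224, -609))) = Mul(Rational(4, 3), Add(-1604, -1833)) = Mul(Rational(4, 3), -3437) = Rational(-13748, 3) ≈ -4582.7)
Add(Mul(-4044, Pow(A, -1)), Mul(Function('R')(60), Pow(Mul(-4223, Pow(4092, -1)), -1))) = Add(Mul(-4044, Pow(Rational(-13748, 3), -1)), Mul(2, Pow(Mul(-4223, Pow(4092, -1)), -1))) = Add(Mul(-4044, Rational(-3, 13748)), Mul(2, Pow(Mul(-4223, Rational(1, 4092)), -1))) = Add(Rational(3033, 3437), Mul(2, Pow(Rational(-4223, 4092), -1))) = Add(Rational(3033, 3437), Mul(2, Rational(-4092, 4223))) = Add(Rational(3033, 3437), Rational(-8184, 4223)) = Rational(-15320049, 14514451)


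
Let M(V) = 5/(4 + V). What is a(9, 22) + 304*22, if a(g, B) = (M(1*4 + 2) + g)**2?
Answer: 27113/4 ≈ 6778.3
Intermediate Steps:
a(g, B) = (1/2 + g)**2 (a(g, B) = (5/(4 + (1*4 + 2)) + g)**2 = (5/(4 + (4 + 2)) + g)**2 = (5/(4 + 6) + g)**2 = (5/10 + g)**2 = (5*(1/10) + g)**2 = (1/2 + g)**2)
a(9, 22) + 304*22 = (1 + 2*9)**2/4 + 304*22 = (1 + 18)**2/4 + 6688 = (1/4)*19**2 + 6688 = (1/4)*361 + 6688 = 361/4 + 6688 = 27113/4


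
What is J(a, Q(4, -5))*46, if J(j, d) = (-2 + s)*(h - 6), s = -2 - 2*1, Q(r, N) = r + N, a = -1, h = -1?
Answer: 1932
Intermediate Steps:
Q(r, N) = N + r
s = -4 (s = -2 - 2 = -4)
J(j, d) = 42 (J(j, d) = (-2 - 4)*(-1 - 6) = -6*(-7) = 42)
J(a, Q(4, -5))*46 = 42*46 = 1932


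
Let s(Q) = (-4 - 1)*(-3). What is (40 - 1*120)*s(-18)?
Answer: -1200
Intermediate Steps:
s(Q) = 15 (s(Q) = -5*(-3) = 15)
(40 - 1*120)*s(-18) = (40 - 1*120)*15 = (40 - 120)*15 = -80*15 = -1200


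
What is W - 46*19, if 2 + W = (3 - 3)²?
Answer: -876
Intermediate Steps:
W = -2 (W = -2 + (3 - 3)² = -2 + 0² = -2 + 0 = -2)
W - 46*19 = -2 - 46*19 = -2 - 874 = -876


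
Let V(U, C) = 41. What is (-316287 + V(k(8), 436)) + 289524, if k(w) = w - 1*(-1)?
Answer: -26722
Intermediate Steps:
k(w) = 1 + w (k(w) = w + 1 = 1 + w)
(-316287 + V(k(8), 436)) + 289524 = (-316287 + 41) + 289524 = -316246 + 289524 = -26722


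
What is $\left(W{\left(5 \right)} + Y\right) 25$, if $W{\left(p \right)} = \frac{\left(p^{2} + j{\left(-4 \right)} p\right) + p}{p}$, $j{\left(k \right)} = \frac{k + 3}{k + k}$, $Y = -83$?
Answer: $- \frac{15375}{8} \approx -1921.9$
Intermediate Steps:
$j{\left(k \right)} = \frac{3 + k}{2 k}$
$W{\left(p \right)} = \frac{p^{2} + \frac{9 p}{8}}{p}$ ($W{\left(p \right)} = \frac{\left(p^{2} + \frac{3 - 4}{2 \left(-4\right)} p\right) + p}{p} = \frac{\left(p^{2} + \frac{1}{2} \left(- \frac{1}{4}\right) \left(-1\right) p\right) + p}{p} = \frac{\left(p^{2} + \frac{p}{8}\right) + p}{p} = \frac{p^{2} + \frac{9 p}{8}}{p}$)
$\left(W{\left(5 \right)} + Y\right) 25 = \left(\left(\frac{9}{8} + 5\right) - 83\right) 25 = \left(\frac{49}{8} - 83\right) 25 = \left(- \frac{615}{8}\right) 25 = - \frac{15375}{8}$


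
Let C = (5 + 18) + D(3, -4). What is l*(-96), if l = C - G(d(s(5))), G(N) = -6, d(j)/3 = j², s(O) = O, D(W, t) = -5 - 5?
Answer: -1824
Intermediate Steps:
D(W, t) = -10
d(j) = 3*j²
C = 13 (C = (5 + 18) - 10 = 23 - 10 = 13)
l = 19 (l = 13 - 1*(-6) = 13 + 6 = 19)
l*(-96) = 19*(-96) = -1824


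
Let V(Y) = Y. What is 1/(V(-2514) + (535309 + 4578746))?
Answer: 1/5111541 ≈ 1.9564e-7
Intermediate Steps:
1/(V(-2514) + (535309 + 4578746)) = 1/(-2514 + (535309 + 4578746)) = 1/(-2514 + 5114055) = 1/5111541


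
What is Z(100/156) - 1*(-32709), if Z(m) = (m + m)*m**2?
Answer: 1940296421/59319 ≈ 32710.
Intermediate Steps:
Z(m) = 2*m**3 (Z(m) = (2*m)*m**2 = 2*m**3)
Z(100/156) - 1*(-32709) = 2*(100/156)**3 - 1*(-32709) = 2*(100*(1/156))**3 + 32709 = 2*(25/39)**3 + 32709 = 2*(15625/59319) + 32709 = 31250/59319 + 32709 = 1940296421/59319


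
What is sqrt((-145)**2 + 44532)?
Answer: sqrt(65557) ≈ 256.04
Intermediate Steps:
sqrt((-145)**2 + 44532) = sqrt(21025 + 44532) = sqrt(65557)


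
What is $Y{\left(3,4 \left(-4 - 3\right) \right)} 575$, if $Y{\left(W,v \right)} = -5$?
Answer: $-2875$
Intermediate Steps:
$Y{\left(3,4 \left(-4 - 3\right) \right)} 575 = \left(-5\right) 575 = -2875$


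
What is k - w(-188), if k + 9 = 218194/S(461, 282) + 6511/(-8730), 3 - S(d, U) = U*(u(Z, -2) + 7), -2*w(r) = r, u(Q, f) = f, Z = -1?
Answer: -1059718309/4094370 ≈ -258.82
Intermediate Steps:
w(r) = -r/2
S(d, U) = 3 - 5*U (S(d, U) = 3 - U*(-2 + 7) = 3 - U*5 = 3 - 5*U)
k = -674847529/4094370 (k = -9 + (218194/(3 - 5*282) + 6511/(-8730)) = -9 + (218194/(3 - 1410) + 6511*(-1/8730)) = -9 + (218194/(-1407) - 6511/8730) = -9 + (218194*(-1/1407) - 6511/8730) = -9 + (-218194/1407 - 6511/8730) = -9 - 637998199/4094370 = -674847529/4094370 ≈ -164.82)
k - w(-188) = -674847529/4094370 - (-1)*(-188)/2 = -674847529/4094370 - 1*94 = -674847529/4094370 - 94 = -1059718309/4094370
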